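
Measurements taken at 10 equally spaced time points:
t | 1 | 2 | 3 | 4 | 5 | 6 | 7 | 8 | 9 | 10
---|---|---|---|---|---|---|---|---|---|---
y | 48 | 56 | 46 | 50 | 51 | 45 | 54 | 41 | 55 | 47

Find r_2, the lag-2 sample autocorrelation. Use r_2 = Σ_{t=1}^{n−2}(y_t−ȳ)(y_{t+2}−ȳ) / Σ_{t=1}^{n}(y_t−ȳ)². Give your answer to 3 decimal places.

Mean ȳ = (48 + 56 + 46 + 50 + 51 + 45 + 54 + 41 + 55 + 47)/10 = 49.3000
Numerator Σ_{t=1}^{8}(y_t−ȳ)(y_{t+2}−ȳ) = 89.9200
Denominator Σ(y_t−ȳ)² = 208.1000
r_2 = 89.9200 / 208.1000 = 0.432

0.432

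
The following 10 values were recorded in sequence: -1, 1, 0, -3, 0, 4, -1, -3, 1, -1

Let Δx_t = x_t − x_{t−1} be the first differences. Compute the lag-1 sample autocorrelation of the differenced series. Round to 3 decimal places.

First differences Δx: 2, -1, -3, 3, 4, -5, -2, 4, -2
Mean of differences = 0.0000
Numerator Σ(Δx_t−Δx̄)(Δx_{t+1}−Δx̄) = -22.0000
Denominator Σ(Δx_t−Δx̄)² = 88.0000
r_1(Δx) = -22.0000 / 88.0000 = -0.250

-0.250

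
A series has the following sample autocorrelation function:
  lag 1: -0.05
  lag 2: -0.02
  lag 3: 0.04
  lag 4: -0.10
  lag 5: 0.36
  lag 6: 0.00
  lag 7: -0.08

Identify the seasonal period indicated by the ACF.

The largest autocorrelation is r_5 = 0.36; the remaining lags stay at or below 0.04.
The dominant spike at lag 5 indicates a seasonal period of 5.

5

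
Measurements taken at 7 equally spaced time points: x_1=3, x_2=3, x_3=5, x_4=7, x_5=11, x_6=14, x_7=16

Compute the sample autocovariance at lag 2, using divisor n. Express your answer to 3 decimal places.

Mean x̄ = (3 + 3 + 5 + 7 + 11 + 14 + 16)/7 = 8.4286
Σ_{t=1}^{5}(x_t−x̄)(x_{t+2}−x̄) = 29.0612
γ_2 = 29.0612 / 7 = 4.152

4.152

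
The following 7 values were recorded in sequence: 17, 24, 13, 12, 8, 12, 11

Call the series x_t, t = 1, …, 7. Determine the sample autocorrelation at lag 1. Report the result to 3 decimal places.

0.318

Mean x̄ = (17 + 24 + 13 + 12 + 8 + 12 + 11)/7 = 13.8571
Numerator Σ_{t=1}^{6}(x_t−x̄)(x_{t+1}−x̄) = 51.8367
Denominator Σ(x_t−x̄)² = 162.8571
r_1 = 51.8367 / 162.8571 = 0.318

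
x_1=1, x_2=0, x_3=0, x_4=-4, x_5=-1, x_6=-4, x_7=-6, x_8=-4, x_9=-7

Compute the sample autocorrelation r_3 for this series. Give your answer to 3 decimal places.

Mean x̄ = (1 + 0 + 0 − 4 − 1 − 4 − 6 − 4 − 7)/9 = -2.7778
Σ(x_t−x̄)(x_{t+3}−x̄) = (-4.6173) + (4.9383) + (-3.3951) + (3.9383) + (-2.1728) + (5.1605) = 3.8519
Denominator Σ(x_t−x̄)² = 65.5556
r_3 = 3.8519 / 65.5556 = 0.059

0.059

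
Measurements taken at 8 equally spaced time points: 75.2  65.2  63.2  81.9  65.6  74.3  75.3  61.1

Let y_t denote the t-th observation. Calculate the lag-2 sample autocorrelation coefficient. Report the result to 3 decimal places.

-0.194

Mean ȳ = (75.2 + 65.2 + 63.2 + 81.9 + 65.6 + 74.3 + 75.3 + 61.1)/8 = 70.2250
Deviations from mean: 4.9750, -5.0250, -7.0250, 11.6750, -4.6250, 4.0750, 5.0750, -9.1250
Numerator Σ_{t=1}^{6}(y_t−ȳ)(y_{t+2}−ȳ) = -74.2063
Denominator Σ(y_t−ȳ)² = 382.6750
r_2 = -74.2063 / 382.6750 = -0.194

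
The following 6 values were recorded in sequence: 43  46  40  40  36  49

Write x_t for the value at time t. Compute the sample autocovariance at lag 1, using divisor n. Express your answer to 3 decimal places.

Mean x̄ = (43 + 46 + 40 + 40 + 36 + 49)/6 = 42.3333
Deviations: 0.6667, 3.6667, -2.3333, -2.3333, -6.3333, 6.6667
Σ_{t=1}^{5}(x_t−x̄)(x_{t+1}−x̄) = -28.1111
γ_1 = -28.1111 / 6 = -4.685

-4.685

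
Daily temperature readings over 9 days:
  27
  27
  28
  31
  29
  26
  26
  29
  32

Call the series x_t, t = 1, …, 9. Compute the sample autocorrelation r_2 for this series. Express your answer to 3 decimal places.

-0.590

Mean x̄ = (27 + 27 + 28 + 31 + 29 + 26 + 26 + 29 + 32)/9 = 28.3333
Σ(x_t−x̄)(x_{t+2}−x̄) = (0.4444) + (-3.5556) + (-0.2222) + (-6.2222) + (-1.5556) + (-1.5556) + (-8.5556) = -21.2222
Denominator Σ(x_t−x̄)² = 36.0000
r_2 = -21.2222 / 36.0000 = -0.590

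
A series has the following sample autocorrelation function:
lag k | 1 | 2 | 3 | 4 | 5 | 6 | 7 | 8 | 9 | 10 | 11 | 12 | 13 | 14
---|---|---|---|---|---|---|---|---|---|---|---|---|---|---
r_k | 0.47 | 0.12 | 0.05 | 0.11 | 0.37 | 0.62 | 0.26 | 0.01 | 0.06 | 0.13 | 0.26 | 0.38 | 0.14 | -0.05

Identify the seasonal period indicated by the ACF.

6

The largest autocorrelation is r_6 = 0.62; the remaining lags stay at or below 0.47. The elevated value at lag 1 (0.47), dropping to 0.12 at lag 2, reflects decaying short-term dependence rather than seasonality.
The dominant spike at lag 6 indicates a seasonal period of 6.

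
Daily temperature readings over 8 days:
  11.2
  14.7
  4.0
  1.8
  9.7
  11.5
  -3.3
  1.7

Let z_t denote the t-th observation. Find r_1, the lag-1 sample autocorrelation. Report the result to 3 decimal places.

0.106

Mean z̄ = (11.2 + 14.7 + 4.0 + 1.8 + 9.7 + 11.5 − 3.3 + 1.7)/8 = 6.4125
Deviations from mean: 4.7875, 8.2875, -2.4125, -4.6125, 3.2875, 5.0875, -9.7125, -4.7125
Σ(z_t−z̄)(z_{t+1}−z̄) = (39.6764) + (-19.9936) + (11.1277) + (-15.1636) + (16.7252) + (-49.4123) + (45.7702) = 28.7298
Denominator Σ(z_t−z̄)² = 271.9288
r_1 = 28.7298 / 271.9288 = 0.106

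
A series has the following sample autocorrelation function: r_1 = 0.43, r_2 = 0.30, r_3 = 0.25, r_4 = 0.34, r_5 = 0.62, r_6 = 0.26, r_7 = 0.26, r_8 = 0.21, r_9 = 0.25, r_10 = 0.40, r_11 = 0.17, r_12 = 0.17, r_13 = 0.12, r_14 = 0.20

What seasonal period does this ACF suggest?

5

The largest autocorrelation is r_5 = 0.62; the remaining lags stay at or below 0.43. The elevated value at lag 1 (0.43), dropping to 0.30 at lag 2, reflects decaying short-term dependence rather than seasonality.
The dominant spike at lag 5 indicates a seasonal period of 5.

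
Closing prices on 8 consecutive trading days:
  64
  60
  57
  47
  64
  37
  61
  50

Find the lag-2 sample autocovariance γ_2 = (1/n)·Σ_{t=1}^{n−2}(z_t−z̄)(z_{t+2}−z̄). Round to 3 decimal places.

35.500

Mean z̄ = (64 + 60 + 57 + 47 + 64 + 37 + 61 + 50)/8 = 55.0000
Σ_{t=1}^{6}(z_t−z̄)(z_{t+2}−z̄) = 284.0000
γ_2 = 284.0000 / 8 = 35.500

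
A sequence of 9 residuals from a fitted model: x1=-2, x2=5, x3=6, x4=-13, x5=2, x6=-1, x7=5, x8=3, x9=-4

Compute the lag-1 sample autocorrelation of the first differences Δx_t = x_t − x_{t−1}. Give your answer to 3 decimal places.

-0.489

First differences Δx: 7, 1, -19, 15, -3, 6, -2, -7
Mean of differences = -0.2500
Numerator Σ(Δx_t−Δx̄)(Δx_{t+1}−Δx̄) = -358.5625
Denominator Σ(Δx_t−Δx̄)² = 733.5000
r_1(Δx) = -358.5625 / 733.5000 = -0.489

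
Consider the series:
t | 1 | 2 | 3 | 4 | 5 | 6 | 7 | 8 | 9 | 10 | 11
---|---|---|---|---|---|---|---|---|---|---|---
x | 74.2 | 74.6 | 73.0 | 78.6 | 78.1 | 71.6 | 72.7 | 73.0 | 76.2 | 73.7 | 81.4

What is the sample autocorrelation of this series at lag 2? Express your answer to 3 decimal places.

-0.118

Mean x̄ = (74.2 + 74.6 + 73.0 + 78.6 + 78.1 + 71.6 + 72.7 + 73.0 + 76.2 + 73.7 + 81.4)/11 = 75.1909
Numerator Σ_{t=1}^{9}(x_t−x̄)(x_{t+2}−x̄) = -10.8193
Denominator Σ(x_t−x̄)² = 91.9091
r_2 = -10.8193 / 91.9091 = -0.118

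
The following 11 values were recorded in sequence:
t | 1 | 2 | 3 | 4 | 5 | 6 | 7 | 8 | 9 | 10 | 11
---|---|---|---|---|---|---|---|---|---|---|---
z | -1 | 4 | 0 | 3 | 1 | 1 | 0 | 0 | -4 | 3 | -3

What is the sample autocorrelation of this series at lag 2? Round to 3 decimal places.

0.436

Mean z̄ = (-1 + 4 + 0 + 3 + 1 + 1 + 0 + 0 − 4 + 3 − 3)/11 = 0.3636
Numerator Σ_{t=1}^{9}(z_t−z̄)(z_{t+2}−z̄) = 26.3719
Denominator Σ(z_t−z̄)² = 60.5455
r_2 = 26.3719 / 60.5455 = 0.436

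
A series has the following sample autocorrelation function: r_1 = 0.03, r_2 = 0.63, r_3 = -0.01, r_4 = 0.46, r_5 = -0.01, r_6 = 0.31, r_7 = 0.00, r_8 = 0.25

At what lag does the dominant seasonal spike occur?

2

The largest autocorrelation is r_2 = 0.63, with weaker echoes at lags 4 (0.46), 6 (0.31) and 8 (0.25); the remaining lags stay at or below 0.03.
The dominant spike at lag 2 indicates a seasonal period of 2.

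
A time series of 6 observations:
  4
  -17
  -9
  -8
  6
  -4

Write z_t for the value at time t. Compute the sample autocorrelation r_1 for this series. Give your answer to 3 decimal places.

Mean z̄ = (4 − 17 − 9 − 8 + 6 − 4)/6 = -4.6667
Numerator Σ_{t=1}^{5}(z_t−z̄)(z_{t+1}−z̄) = -67.4444
Denominator Σ(z_t−z̄)² = 371.3333
r_1 = -67.4444 / 371.3333 = -0.182

-0.182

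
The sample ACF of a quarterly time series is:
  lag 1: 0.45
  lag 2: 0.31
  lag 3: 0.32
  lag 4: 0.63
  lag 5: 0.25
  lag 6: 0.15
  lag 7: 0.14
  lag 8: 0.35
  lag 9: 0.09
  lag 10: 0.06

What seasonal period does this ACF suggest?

The largest autocorrelation is r_4 = 0.63; the remaining lags stay at or below 0.45. The elevated value at lag 1 (0.45), dropping to 0.31 at lag 2, reflects decaying short-term dependence rather than seasonality.
The dominant spike at lag 4 indicates a seasonal period of 4.

4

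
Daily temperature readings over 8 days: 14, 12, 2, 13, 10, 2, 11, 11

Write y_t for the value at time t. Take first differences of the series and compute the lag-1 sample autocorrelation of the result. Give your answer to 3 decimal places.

First differences Δy: -2, -10, 11, -3, -8, 9, 0
Mean of differences = -0.4286
Numerator Σ(Δy_t−Δȳ)(Δy_{t+1}−Δȳ) = -171.6122
Denominator Σ(Δy_t−Δȳ)² = 377.7143
r_1(Δy) = -171.6122 / 377.7143 = -0.454

-0.454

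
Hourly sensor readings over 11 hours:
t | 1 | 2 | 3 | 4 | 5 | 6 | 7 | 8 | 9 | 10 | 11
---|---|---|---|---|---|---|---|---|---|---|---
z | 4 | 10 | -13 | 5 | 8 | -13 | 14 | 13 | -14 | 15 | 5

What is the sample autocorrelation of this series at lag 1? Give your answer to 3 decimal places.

Mean z̄ = (4 + 10 − 13 + 5 + 8 − 13 + 14 + 13 − 14 + 15 + 5)/11 = 3.0909
Numerator Σ_{t=1}^{10}(z_t−z̄)(z_{t+1}−z̄) = -622.8264
Denominator Σ(z_t−z̄)² = 1248.9091
r_1 = -622.8264 / 1248.9091 = -0.499

-0.499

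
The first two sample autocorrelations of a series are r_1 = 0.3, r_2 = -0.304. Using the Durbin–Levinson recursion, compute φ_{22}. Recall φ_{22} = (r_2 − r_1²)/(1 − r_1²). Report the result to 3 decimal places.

φ_{22} = (r_2 − r_1²) / (1 − r_1²)
r_1² = (0.3)² = 0.09
Numerator = -0.304 − 0.0900 = -0.3940; denominator = 1 − 0.0900 = 0.9100
φ_{22} = -0.3940 / 0.9100 = -0.433

-0.433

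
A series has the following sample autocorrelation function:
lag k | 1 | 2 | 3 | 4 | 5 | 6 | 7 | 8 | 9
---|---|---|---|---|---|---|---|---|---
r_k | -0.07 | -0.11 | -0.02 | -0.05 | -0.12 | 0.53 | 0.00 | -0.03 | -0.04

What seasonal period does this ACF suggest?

6

The largest autocorrelation is r_6 = 0.53; the remaining lags stay at or below 0.00.
The dominant spike at lag 6 indicates a seasonal period of 6.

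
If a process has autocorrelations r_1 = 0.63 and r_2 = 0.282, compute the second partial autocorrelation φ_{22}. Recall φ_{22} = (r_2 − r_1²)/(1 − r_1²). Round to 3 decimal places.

φ_{22} = (r_2 − r_1²) / (1 − r_1²)
r_1² = (0.63)² = 0.3969
Numerator = 0.282 − 0.3969 = -0.1149; denominator = 1 − 0.3969 = 0.6031
φ_{22} = -0.1149 / 0.6031 = -0.191

-0.191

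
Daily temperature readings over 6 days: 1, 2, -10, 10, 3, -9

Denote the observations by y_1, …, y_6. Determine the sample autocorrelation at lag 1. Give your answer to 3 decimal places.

Mean ȳ = (1 + 2 − 10 + 10 + 3 − 9)/6 = -0.5000
Deviations from mean: 1.5000, 2.5000, -9.5000, 10.5000, 3.5000, -8.5000
Σ(y_t−ȳ)(y_{t+1}−ȳ) = (3.7500) + (-23.7500) + (-99.7500) + (36.7500) + (-29.7500) = -112.7500
Denominator Σ(y_t−ȳ)² = 293.5000
r_1 = -112.7500 / 293.5000 = -0.384

-0.384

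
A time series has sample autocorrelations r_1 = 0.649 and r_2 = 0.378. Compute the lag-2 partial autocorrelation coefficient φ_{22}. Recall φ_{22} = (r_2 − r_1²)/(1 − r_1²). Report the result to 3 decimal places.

-0.075

φ_{22} = (r_2 − r_1²) / (1 − r_1²)
r_1² = (0.649)² = 0.421201
Numerator = 0.378 − 0.4212 = -0.0432; denominator = 1 − 0.4212 = 0.5788
φ_{22} = -0.0432 / 0.5788 = -0.075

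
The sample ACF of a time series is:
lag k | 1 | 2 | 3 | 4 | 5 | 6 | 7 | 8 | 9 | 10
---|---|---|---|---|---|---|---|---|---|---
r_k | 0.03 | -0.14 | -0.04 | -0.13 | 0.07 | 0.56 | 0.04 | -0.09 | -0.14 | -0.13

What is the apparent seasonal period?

6

The largest autocorrelation is r_6 = 0.56; the remaining lags stay at or below 0.07.
The dominant spike at lag 6 indicates a seasonal period of 6.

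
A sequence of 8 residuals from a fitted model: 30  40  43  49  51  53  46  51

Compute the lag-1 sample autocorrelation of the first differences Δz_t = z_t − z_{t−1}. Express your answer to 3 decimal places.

First differences Δz: 10, 3, 6, 2, 2, -7, 5
Mean of differences = 3.0000
Numerator Σ(Δz_t−Δz̄)(Δz_{t+1}−Δz̄) = -12.0000
Denominator Σ(Δz_t−Δz̄)² = 164.0000
r_1(Δz) = -12.0000 / 164.0000 = -0.073

-0.073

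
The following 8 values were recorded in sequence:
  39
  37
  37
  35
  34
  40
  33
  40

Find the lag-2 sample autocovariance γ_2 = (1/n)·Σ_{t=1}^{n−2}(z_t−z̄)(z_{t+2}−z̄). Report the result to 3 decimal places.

Mean z̄ = (39 + 37 + 37 + 35 + 34 + 40 + 33 + 40)/8 = 36.8750
Σ_{t=1}^{6}(z_t−z̄)(z_{t+2}−z̄) = 14.7188
γ_2 = 14.7188 / 8 = 1.840

1.840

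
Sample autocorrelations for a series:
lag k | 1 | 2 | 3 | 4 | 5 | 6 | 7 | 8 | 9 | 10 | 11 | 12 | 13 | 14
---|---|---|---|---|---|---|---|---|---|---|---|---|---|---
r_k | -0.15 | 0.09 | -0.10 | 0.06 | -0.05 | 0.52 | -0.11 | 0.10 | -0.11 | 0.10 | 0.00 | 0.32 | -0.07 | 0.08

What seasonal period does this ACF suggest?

The largest autocorrelation is r_6 = 0.52, with a weaker echo at lag 12 (0.32); the remaining lags stay at or below 0.10.
The dominant spike at lag 6 indicates a seasonal period of 6.

6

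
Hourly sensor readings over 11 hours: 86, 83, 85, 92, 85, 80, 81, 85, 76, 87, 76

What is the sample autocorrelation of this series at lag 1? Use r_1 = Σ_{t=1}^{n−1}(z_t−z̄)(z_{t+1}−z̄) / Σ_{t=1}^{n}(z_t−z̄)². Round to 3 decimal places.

Mean z̄ = (86 + 83 + 85 + 92 + 85 + 80 + 81 + 85 + 76 + 87 + 76)/11 = 83.2727
Numerator Σ_{t=1}^{10}(z_t−z̄)(z_{t+1}−z̄) = -39.9835
Denominator Σ(z_t−z̄)² = 228.1818
r_1 = -39.9835 / 228.1818 = -0.175

-0.175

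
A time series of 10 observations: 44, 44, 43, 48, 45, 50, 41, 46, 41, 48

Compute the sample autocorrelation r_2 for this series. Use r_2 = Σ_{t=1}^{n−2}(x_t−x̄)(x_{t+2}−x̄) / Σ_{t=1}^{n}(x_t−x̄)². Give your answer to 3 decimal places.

0.463

Mean x̄ = (44 + 44 + 43 + 48 + 45 + 50 + 41 + 46 + 41 + 48)/10 = 45.0000
Numerator Σ_{t=1}^{8}(x_t−x̄)(x_{t+2}−x̄) = 38.0000
Denominator Σ(x_t−x̄)² = 82.0000
r_2 = 38.0000 / 82.0000 = 0.463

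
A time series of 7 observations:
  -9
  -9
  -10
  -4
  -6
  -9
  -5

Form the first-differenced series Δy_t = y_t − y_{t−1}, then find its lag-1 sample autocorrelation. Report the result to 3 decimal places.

First differences Δy: 0, -1, 6, -2, -3, 4
Mean of differences = 0.6667
Numerator Σ(Δy_t−Δȳ)(Δy_{t+1}−Δȳ) = -24.4444
Denominator Σ(Δy_t−Δȳ)² = 63.3333
r_1(Δy) = -24.4444 / 63.3333 = -0.386

-0.386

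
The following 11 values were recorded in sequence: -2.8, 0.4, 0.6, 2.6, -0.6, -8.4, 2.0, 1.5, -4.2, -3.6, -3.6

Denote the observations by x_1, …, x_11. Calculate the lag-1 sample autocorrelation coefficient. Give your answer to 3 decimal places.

-0.037

Mean x̄ = (-2.8 + 0.4 + 0.6 + 2.6 − 0.6 − 8.4 + 2.0 + 1.5 − 4.2 − 3.6 − 3.6)/11 = -1.4636
Numerator Σ_{t=1}^{10}(x_t−x̄)(x_{t+1}−x̄) = -4.1995
Denominator Σ(x_t−x̄)² = 112.2855
r_1 = -4.1995 / 112.2855 = -0.037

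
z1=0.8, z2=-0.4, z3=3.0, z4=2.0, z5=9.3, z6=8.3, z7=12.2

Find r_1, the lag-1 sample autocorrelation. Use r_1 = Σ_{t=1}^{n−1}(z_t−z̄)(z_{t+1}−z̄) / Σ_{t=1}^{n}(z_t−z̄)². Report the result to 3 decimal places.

0.458

Mean z̄ = (0.8 − 0.4 + 3.0 + 2.0 + 9.3 + 8.3 + 12.2)/7 = 5.0286
Deviations from mean: -4.2286, -5.4286, -2.0286, -3.0286, 4.2714, 3.2714, 7.1714
Numerator Σ_{t=1}^{6}(z_t−z̄)(z_{t+1}−z̄) = 64.6092
Denominator Σ(z_t−z̄)² = 141.0143
r_1 = 64.6092 / 141.0143 = 0.458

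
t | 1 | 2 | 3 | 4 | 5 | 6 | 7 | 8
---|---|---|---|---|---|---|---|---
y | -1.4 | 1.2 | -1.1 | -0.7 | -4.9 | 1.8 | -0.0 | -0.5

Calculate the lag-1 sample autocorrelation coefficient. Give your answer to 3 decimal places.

-0.373

Mean ȳ = (-1.4 + 1.2 − 1.1 − 0.7 − 4.9 + 1.8 − 0.0 − 0.5)/8 = -0.7000
Deviations from mean: -0.7000, 1.9000, -0.4000, 0.0000, -4.2000, 2.5000, 0.7000, 0.2000
Numerator Σ_{t=1}^{7}(y_t−ȳ)(y_{t+1}−ȳ) = -10.7000
Denominator Σ(y_t−ȳ)² = 28.6800
r_1 = -10.7000 / 28.6800 = -0.373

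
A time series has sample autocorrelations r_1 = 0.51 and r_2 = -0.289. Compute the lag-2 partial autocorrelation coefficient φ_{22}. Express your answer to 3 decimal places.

-0.742

φ_{22} = (r_2 − r_1²) / (1 − r_1²)
r_1² = (0.51)² = 0.2601
Numerator = -0.289 − 0.2601 = -0.5491; denominator = 1 − 0.2601 = 0.7399
φ_{22} = -0.5491 / 0.7399 = -0.742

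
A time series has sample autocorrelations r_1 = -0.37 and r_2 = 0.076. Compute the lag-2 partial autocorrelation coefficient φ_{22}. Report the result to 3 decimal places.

φ_{22} = (r_2 − r_1²) / (1 − r_1²)
r_1² = (-0.37)² = 0.1369
Numerator = 0.076 − 0.1369 = -0.0609; denominator = 1 − 0.1369 = 0.8631
φ_{22} = -0.0609 / 0.8631 = -0.071

-0.071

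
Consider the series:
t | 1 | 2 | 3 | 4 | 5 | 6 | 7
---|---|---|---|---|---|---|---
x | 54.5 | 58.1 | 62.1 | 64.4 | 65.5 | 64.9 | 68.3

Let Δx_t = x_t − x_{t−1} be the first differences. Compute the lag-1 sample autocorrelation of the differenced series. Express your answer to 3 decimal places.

First differences Δx: 3.6, 4.0, 2.3, 1.1, -0.6, 3.4
Mean of differences = 2.3000
Numerator Σ(Δx_t−Δx̄)(Δx_{t+1}−Δx̄) = 2.5000
Denominator Σ(Δx_t−Δx̄)² = 15.6400
r_1(Δx) = 2.5000 / 15.6400 = 0.160

0.160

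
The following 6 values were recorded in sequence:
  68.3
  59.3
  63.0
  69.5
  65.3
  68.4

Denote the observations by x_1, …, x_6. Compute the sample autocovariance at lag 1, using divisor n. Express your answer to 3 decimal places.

Mean x̄ = (68.3 + 59.3 + 63.0 + 69.5 + 65.3 + 68.4)/6 = 65.6333
Deviations: 2.6667, -6.3333, -2.6333, 3.8667, -0.3333, 2.7667
Σ_{t=1}^{5}(x_t−x̄)(x_{t+1}−x̄) = -12.6044
γ_1 = -12.6044 / 6 = -2.101

-2.101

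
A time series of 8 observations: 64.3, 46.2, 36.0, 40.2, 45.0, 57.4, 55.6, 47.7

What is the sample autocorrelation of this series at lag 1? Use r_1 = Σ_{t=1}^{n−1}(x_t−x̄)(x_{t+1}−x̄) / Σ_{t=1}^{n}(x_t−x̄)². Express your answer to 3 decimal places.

Mean x̄ = (64.3 + 46.2 + 36.0 + 40.2 + 45.0 + 57.4 + 55.6 + 47.7)/8 = 49.0500
Deviations from mean: 15.2500, -2.8500, -13.0500, -8.8500, -4.0500, 8.3500, 6.5500, -1.3500
Σ(x_t−x̄)(x_{t+1}−x̄) = (-43.4625) + (37.1925) + (115.4925) + (35.8425) + (-33.8175) + (54.6925) + (-8.8425) = 157.0975
Denominator Σ(x_t−x̄)² = 620.1600
r_1 = 157.0975 / 620.1600 = 0.253

0.253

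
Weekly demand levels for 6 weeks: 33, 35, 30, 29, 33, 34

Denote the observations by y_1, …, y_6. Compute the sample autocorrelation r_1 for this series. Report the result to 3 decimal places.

0.081

Mean ȳ = (33 + 35 + 30 + 29 + 33 + 34)/6 = 32.3333
Deviations from mean: 0.6667, 2.6667, -2.3333, -3.3333, 0.6667, 1.6667
Numerator Σ_{t=1}^{5}(y_t−ȳ)(y_{t+1}−ȳ) = 2.2222
Denominator Σ(y_t−ȳ)² = 27.3333
r_1 = 2.2222 / 27.3333 = 0.081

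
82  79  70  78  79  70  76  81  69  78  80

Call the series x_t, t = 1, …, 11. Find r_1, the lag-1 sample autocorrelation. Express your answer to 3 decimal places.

Mean x̄ = (82 + 79 + 70 + 78 + 79 + 70 + 76 + 81 + 69 + 78 + 80)/11 = 76.5455
Numerator Σ_{t=1}^{10}(x_t−x̄)(x_{t+1}−x̄) = -63.1157
Denominator Σ(x_t−x̄)² = 220.7273
r_1 = -63.1157 / 220.7273 = -0.286

-0.286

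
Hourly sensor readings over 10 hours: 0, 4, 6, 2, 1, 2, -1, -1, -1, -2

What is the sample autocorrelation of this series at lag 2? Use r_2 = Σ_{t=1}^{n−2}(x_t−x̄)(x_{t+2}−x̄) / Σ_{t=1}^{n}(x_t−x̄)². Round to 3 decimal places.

Mean x̄ = (0 + 4 + 6 + 2 + 1 + 2 − 1 − 1 − 1 − 2)/10 = 1.0000
Numerator Σ_{t=1}^{8}(x_t−x̄)(x_{t+2}−x̄) = 7.0000
Denominator Σ(x_t−x̄)² = 58.0000
r_2 = 7.0000 / 58.0000 = 0.121

0.121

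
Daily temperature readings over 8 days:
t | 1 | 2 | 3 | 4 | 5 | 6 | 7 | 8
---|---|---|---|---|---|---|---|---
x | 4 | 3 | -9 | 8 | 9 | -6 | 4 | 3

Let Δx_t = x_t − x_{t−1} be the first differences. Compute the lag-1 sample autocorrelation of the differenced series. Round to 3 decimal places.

First differences Δx: -1, -12, 17, 1, -15, 10, -1
Mean of differences = -0.1429
Numerator Σ(Δx_t−Δx̄)(Δx_{t+1}−Δx̄) = -349.8776
Denominator Σ(Δx_t−Δx̄)² = 760.8571
r_1(Δx) = -349.8776 / 760.8571 = -0.460

-0.460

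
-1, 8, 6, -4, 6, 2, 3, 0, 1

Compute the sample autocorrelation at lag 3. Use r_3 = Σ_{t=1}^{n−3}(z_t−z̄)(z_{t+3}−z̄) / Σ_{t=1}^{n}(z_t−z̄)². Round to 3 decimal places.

0.240

Mean z̄ = (-1 + 8 + 6 − 4 + 6 + 2 + 3 + 0 + 1)/9 = 2.3333
Numerator Σ_{t=1}^{6}(z_t−z̄)(z_{t+3}−z̄) = 28.3333
Denominator Σ(z_t−z̄)² = 118.0000
r_3 = 28.3333 / 118.0000 = 0.240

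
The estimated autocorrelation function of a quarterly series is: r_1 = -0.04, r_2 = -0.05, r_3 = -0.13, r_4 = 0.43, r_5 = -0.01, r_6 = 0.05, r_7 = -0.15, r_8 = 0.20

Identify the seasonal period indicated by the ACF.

4

The largest autocorrelation is r_4 = 0.43, with a weaker echo at lag 8 (0.20); the remaining lags stay at or below 0.05.
The dominant spike at lag 4 indicates a seasonal period of 4.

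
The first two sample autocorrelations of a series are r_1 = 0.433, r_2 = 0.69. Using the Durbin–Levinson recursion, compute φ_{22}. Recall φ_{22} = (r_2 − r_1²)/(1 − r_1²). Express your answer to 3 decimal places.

0.618

φ_{22} = (r_2 − r_1²) / (1 − r_1²)
r_1² = (0.433)² = 0.187489
Numerator = 0.69 − 0.1875 = 0.5025; denominator = 1 − 0.1875 = 0.8125
φ_{22} = 0.5025 / 0.8125 = 0.618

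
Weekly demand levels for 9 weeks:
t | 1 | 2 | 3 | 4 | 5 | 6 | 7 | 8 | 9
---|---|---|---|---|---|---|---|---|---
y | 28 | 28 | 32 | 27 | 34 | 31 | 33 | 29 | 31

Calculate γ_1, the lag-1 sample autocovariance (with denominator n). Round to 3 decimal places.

Mean ȳ = (28 + 28 + 32 + 27 + 34 + 31 + 33 + 29 + 31)/9 = 30.3333
Σ_{t=1}^{8}(y_t−ȳ)(y_{t+1}−ȳ) = -16.4444
γ_1 = -16.4444 / 9 = -1.827

-1.827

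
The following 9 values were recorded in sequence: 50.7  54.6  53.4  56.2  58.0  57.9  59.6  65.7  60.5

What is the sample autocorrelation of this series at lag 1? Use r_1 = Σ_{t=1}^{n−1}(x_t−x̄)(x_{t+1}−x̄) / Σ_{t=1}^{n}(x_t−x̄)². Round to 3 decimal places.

0.515

Mean x̄ = (50.7 + 54.6 + 53.4 + 56.2 + 58.0 + 57.9 + 59.6 + 65.7 + 60.5)/9 = 57.4000
Numerator Σ_{t=1}^{8}(x_t−x̄)(x_{t+1}−x̄) = 79.4300
Denominator Σ(x_t−x̄)² = 154.1200
r_1 = 79.4300 / 154.1200 = 0.515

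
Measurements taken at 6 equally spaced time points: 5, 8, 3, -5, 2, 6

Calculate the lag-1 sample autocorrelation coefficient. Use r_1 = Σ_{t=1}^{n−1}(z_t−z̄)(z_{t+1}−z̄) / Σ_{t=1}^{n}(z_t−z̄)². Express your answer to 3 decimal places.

0.152

Mean z̄ = (5 + 8 + 3 − 5 + 2 + 6)/6 = 3.1667
Deviations from mean: 1.8333, 4.8333, -0.1667, -8.1667, -1.1667, 2.8333
Σ(z_t−z̄)(z_{t+1}−z̄) = (8.8611) + (-0.8056) + (1.3611) + (9.5278) + (-3.3056) = 15.6389
Denominator Σ(z_t−z̄)² = 102.8333
r_1 = 15.6389 / 102.8333 = 0.152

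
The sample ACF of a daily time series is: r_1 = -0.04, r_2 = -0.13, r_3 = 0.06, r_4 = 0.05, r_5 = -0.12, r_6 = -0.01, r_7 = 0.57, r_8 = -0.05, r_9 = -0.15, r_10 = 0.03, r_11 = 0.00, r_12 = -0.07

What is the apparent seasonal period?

The largest autocorrelation is r_7 = 0.57; the remaining lags stay at or below 0.06.
The dominant spike at lag 7 indicates a seasonal period of 7.

7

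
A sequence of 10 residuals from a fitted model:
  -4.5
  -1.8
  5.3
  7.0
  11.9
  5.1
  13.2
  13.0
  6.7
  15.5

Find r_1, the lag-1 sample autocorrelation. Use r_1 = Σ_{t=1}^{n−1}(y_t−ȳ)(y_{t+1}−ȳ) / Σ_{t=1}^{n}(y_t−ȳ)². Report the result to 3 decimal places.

Mean ȳ = (-4.5 − 1.8 + 5.3 + 7.0 + 11.9 + 5.1 + 13.2 + 13.0 + 6.7 + 15.5)/10 = 7.1400
Numerator Σ_{t=1}^{9}(y_t−ȳ)(y_{t+1}−ȳ) = 127.2844
Denominator Σ(y_t−ȳ)² = 386.7840
r_1 = 127.2844 / 386.7840 = 0.329

0.329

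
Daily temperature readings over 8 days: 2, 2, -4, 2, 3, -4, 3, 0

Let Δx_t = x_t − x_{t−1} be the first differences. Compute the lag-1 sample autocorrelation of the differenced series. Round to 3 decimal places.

-0.595

First differences Δx: 0, -6, 6, 1, -7, 7, -3
Mean of differences = -0.2857
Numerator Σ(Δx_t−Δx̄)(Δx_{t+1}−Δx̄) = -106.7959
Denominator Σ(Δx_t−Δx̄)² = 179.4286
r_1(Δx) = -106.7959 / 179.4286 = -0.595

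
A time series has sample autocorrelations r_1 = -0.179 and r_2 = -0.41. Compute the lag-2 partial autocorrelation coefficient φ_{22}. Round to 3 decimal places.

-0.457

φ_{22} = (r_2 − r_1²) / (1 − r_1²)
r_1² = (-0.179)² = 0.032041
Numerator = -0.41 − 0.0320 = -0.4420; denominator = 1 − 0.0320 = 0.9680
φ_{22} = -0.4420 / 0.9680 = -0.457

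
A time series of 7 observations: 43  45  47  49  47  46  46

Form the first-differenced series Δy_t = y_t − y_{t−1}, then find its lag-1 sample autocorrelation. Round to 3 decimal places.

0.339

First differences Δy: 2, 2, 2, -2, -1, 0
Mean of differences = 0.5000
Numerator Σ(Δy_t−Δȳ)(Δy_{t+1}−Δȳ) = 5.2500
Denominator Σ(Δy_t−Δȳ)² = 15.5000
r_1(Δy) = 5.2500 / 15.5000 = 0.339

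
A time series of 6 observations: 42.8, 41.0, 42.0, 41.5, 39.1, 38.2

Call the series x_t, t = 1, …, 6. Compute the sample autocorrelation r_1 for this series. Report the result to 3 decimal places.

Mean x̄ = (42.8 + 41.0 + 42.0 + 41.5 + 39.1 + 38.2)/6 = 40.7667
Deviations from mean: 2.0333, 0.2333, 1.2333, 0.7333, -1.6667, -2.5667
Numerator Σ_{t=1}^{5}(x_t−x̄)(x_{t+1}−x̄) = 4.7222
Denominator Σ(x_t−x̄)² = 15.6133
r_1 = 4.7222 / 15.6133 = 0.302

0.302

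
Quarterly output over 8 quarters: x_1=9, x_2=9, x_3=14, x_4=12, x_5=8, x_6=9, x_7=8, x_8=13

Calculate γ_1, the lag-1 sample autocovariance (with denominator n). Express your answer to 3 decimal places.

-0.133

Mean x̄ = (9 + 9 + 14 + 12 + 8 + 9 + 8 + 13)/8 = 10.2500
Σ_{t=1}^{7}(x_t−x̄)(x_{t+1}−x̄) = -1.0625
γ_1 = -1.0625 / 8 = -0.133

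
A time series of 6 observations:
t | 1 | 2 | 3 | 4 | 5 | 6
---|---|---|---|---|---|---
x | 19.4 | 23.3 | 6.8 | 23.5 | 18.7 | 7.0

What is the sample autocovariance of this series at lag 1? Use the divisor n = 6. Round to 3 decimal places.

Mean x̄ = (19.4 + 23.3 + 6.8 + 23.5 + 18.7 + 7.0)/6 = 16.4500
Σ_{t=1}^{5}(x_t−x̄)(x_{t+1}−x̄) = -119.3275
γ_1 = -119.3275 / 6 = -19.888

-19.888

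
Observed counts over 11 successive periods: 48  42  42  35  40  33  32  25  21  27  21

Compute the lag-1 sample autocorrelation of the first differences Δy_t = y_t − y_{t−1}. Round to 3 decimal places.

First differences Δy: -6, 0, -7, 5, -7, -1, -7, -4, 6, -6
Mean of differences = -2.7000
Numerator Σ(Δy_t−Δȳ)(Δy_{t+1}−Δȳ) = -135.7900
Denominator Σ(Δy_t−Δȳ)² = 224.1000
r_1(Δy) = -135.7900 / 224.1000 = -0.606

-0.606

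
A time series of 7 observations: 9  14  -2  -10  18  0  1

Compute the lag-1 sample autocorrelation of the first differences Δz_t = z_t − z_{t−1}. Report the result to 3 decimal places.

-0.498

First differences Δz: 5, -16, -8, 28, -18, 1
Mean of differences = -1.3333
Numerator Σ(Δz_t−Δz̄)(Δz_{t+1}−Δz̄) = -718.4444
Denominator Σ(Δz_t−Δz̄)² = 1443.3333
r_1(Δz) = -718.4444 / 1443.3333 = -0.498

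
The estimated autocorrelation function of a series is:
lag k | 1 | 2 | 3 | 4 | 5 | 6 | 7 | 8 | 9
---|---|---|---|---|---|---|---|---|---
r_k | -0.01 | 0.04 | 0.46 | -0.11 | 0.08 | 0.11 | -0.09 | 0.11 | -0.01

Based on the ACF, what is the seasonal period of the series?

The largest autocorrelation is r_3 = 0.46; the remaining lags stay at or below 0.11.
The dominant spike at lag 3 indicates a seasonal period of 3.

3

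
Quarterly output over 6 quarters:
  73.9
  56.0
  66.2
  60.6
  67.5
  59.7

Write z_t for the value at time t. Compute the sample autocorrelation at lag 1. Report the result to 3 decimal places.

-0.628

Mean z̄ = (73.9 + 56.0 + 66.2 + 60.6 + 67.5 + 59.7)/6 = 63.9833
Deviations from mean: 9.9167, -7.9833, 2.2167, -3.3833, 3.5167, -4.2833
Numerator Σ_{t=1}^{5}(z_t−z̄)(z_{t+1}−z̄) = -131.3253
Denominator Σ(z_t−z̄)² = 209.1483
r_1 = -131.3253 / 209.1483 = -0.628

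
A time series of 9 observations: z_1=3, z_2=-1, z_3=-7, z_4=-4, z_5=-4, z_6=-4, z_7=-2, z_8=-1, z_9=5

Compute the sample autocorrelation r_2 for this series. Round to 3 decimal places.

-0.103

Mean z̄ = (3 − 1 − 7 − 4 − 4 − 4 − 2 − 1 + 5)/9 = -1.6667
Σ(z_t−z̄)(z_{t+2}−z̄) = (-24.8889) + (-1.5556) + (12.4444) + (5.4444) + (0.7778) + (-1.5556) + (-2.2222) = -11.5556
Denominator Σ(z_t−z̄)² = 112.0000
r_2 = -11.5556 / 112.0000 = -0.103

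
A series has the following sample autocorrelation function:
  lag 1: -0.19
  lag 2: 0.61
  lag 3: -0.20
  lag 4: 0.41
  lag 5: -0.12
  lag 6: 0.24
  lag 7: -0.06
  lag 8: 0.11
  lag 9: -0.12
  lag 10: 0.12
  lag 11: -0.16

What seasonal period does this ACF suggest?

The largest autocorrelation is r_2 = 0.61, with weaker echoes at lags 4 (0.41) and 6 (0.24); the remaining lags stay at or below 0.12.
The dominant spike at lag 2 indicates a seasonal period of 2.

2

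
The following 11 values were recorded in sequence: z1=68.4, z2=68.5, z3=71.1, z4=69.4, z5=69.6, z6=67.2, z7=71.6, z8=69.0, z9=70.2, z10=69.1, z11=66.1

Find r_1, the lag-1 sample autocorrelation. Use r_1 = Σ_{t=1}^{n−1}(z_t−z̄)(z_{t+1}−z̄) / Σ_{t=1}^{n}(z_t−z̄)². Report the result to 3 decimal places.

Mean z̄ = (68.4 + 68.5 + 71.1 + 69.4 + 69.6 + 67.2 + 71.6 + 69.0 + 70.2 + 69.1 + 66.1)/11 = 69.1091
Numerator Σ_{t=1}^{10}(z_t−z̄)(z_{t+1}−z̄) = -6.1246
Denominator Σ(z_t−z̄)² = 25.2691
r_1 = -6.1246 / 25.2691 = -0.242

-0.242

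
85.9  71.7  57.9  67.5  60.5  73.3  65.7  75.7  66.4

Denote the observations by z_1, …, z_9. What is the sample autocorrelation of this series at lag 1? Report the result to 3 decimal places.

Mean z̄ = (85.9 + 71.7 + 57.9 + 67.5 + 60.5 + 73.3 + 65.7 + 75.7 + 66.4)/9 = 69.4000
Numerator Σ_{t=1}^{8}(z_t−z̄)(z_{t+1}−z̄) = -41.0900
Denominator Σ(z_t−z̄)² = 570.2000
r_1 = -41.0900 / 570.2000 = -0.072

-0.072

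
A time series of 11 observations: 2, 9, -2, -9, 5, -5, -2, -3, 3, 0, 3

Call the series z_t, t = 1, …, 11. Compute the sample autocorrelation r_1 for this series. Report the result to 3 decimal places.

-0.178

Mean z̄ = (2 + 9 − 2 − 9 + 5 − 5 − 2 − 3 + 3 + 0 + 3)/11 = 0.0909
Numerator Σ_{t=1}^{10}(z_t−z̄)(z_{t+1}−z̄) = -44.6446
Denominator Σ(z_t−z̄)² = 250.9091
r_1 = -44.6446 / 250.9091 = -0.178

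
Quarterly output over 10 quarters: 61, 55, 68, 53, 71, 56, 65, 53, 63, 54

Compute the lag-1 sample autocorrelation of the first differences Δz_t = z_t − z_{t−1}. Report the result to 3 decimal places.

First differences Δz: -6, 13, -15, 18, -15, 9, -12, 10, -9
Mean of differences = -0.7778
Numerator Σ(Δz_t−Δz̄)(Δz_{t+1}−Δz̄) = -1260.3827
Denominator Σ(Δz_t−Δz̄)² = 1379.5556
r_1(Δz) = -1260.3827 / 1379.5556 = -0.914

-0.914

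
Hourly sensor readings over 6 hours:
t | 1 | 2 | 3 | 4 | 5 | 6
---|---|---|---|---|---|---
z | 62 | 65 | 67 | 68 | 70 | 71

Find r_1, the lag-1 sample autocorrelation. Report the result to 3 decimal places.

0.449

Mean z̄ = (62 + 65 + 67 + 68 + 70 + 71)/6 = 67.1667
Deviations from mean: -5.1667, -2.1667, -0.1667, 0.8333, 2.8333, 3.8333
Numerator Σ_{t=1}^{5}(z_t−z̄)(z_{t+1}−z̄) = 24.6389
Denominator Σ(z_t−z̄)² = 54.8333
r_1 = 24.6389 / 54.8333 = 0.449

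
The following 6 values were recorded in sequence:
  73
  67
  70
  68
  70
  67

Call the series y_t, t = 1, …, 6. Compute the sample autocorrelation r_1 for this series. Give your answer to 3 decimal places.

-0.517

Mean ȳ = (73 + 67 + 70 + 68 + 70 + 67)/6 = 69.1667
Numerator Σ_{t=1}^{5}(y_t−ȳ)(y_{t+1}−ȳ) = -13.8611
Denominator Σ(y_t−ȳ)² = 26.8333
r_1 = -13.8611 / 26.8333 = -0.517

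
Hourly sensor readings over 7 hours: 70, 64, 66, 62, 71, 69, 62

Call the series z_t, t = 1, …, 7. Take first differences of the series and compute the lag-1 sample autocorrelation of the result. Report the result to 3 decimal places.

First differences Δz: -6, 2, -4, 9, -2, -7
Mean of differences = -1.3333
Numerator Σ(Δz_t−Δz̄)(Δz_{t+1}−Δz̄) = -55.1111
Denominator Σ(Δz_t−Δz̄)² = 179.3333
r_1(Δz) = -55.1111 / 179.3333 = -0.307

-0.307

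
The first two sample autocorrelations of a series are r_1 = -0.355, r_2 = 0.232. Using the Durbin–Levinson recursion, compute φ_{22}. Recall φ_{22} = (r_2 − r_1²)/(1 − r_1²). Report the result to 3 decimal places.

0.121

φ_{22} = (r_2 − r_1²) / (1 − r_1²)
r_1² = (-0.355)² = 0.126025
Numerator = 0.232 − 0.1260 = 0.1060; denominator = 1 − 0.1260 = 0.8740
φ_{22} = 0.1060 / 0.8740 = 0.121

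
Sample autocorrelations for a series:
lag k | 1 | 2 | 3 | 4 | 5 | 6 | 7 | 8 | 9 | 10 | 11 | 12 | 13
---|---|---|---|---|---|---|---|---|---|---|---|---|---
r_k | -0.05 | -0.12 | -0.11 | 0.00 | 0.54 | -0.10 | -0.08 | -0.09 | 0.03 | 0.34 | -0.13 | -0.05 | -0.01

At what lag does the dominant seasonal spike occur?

The largest autocorrelation is r_5 = 0.54, with a weaker echo at lag 10 (0.34); the remaining lags stay at or below 0.03.
The dominant spike at lag 5 indicates a seasonal period of 5.

5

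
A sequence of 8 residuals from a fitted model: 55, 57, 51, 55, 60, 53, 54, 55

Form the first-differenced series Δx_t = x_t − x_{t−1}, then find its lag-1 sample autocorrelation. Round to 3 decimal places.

-0.432

First differences Δx: 2, -6, 4, 5, -7, 1, 1
Mean of differences = 0.0000
Numerator Σ(Δx_t−Δx̄)(Δx_{t+1}−Δx̄) = -57.0000
Denominator Σ(Δx_t−Δx̄)² = 132.0000
r_1(Δx) = -57.0000 / 132.0000 = -0.432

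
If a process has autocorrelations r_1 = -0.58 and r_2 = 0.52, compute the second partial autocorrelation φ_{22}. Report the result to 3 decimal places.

0.277

φ_{22} = (r_2 − r_1²) / (1 − r_1²)
r_1² = (-0.58)² = 0.3364
Numerator = 0.52 − 0.3364 = 0.1836; denominator = 1 − 0.3364 = 0.6636
φ_{22} = 0.1836 / 0.6636 = 0.277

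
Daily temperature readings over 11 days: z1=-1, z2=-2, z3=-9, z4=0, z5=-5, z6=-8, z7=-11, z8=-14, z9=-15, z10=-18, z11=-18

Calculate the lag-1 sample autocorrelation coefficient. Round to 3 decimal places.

0.614

Mean z̄ = (-1 − 2 − 9 + 0 − 5 − 8 − 11 − 14 − 15 − 18 − 18)/11 = -9.1818
Numerator Σ_{t=1}^{10}(z_t−z̄)(z_{t+1}−z̄) = 268.7851
Denominator Σ(z_t−z̄)² = 437.6364
r_1 = 268.7851 / 437.6364 = 0.614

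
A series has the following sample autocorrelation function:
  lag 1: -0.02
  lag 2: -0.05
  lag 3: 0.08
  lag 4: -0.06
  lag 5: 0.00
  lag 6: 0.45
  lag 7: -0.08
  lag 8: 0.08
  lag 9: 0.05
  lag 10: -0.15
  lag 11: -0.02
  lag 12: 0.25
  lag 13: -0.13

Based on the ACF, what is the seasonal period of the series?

6

The largest autocorrelation is r_6 = 0.45, with a weaker echo at lag 12 (0.25); the remaining lags stay at or below 0.08.
The dominant spike at lag 6 indicates a seasonal period of 6.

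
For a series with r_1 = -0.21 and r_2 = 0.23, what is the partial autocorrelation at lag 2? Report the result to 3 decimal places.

φ_{22} = (r_2 − r_1²) / (1 − r_1²)
r_1² = (-0.21)² = 0.0441
Numerator = 0.23 − 0.0441 = 0.1859; denominator = 1 − 0.0441 = 0.9559
φ_{22} = 0.1859 / 0.9559 = 0.194

0.194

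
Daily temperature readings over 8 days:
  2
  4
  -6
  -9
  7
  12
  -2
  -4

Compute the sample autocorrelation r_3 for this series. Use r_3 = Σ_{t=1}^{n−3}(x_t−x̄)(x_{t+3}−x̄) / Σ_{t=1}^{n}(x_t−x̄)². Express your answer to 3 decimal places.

Mean x̄ = (2 + 4 − 6 − 9 + 7 + 12 − 2 − 4)/8 = 0.5000
Deviations from mean: 1.5000, 3.5000, -6.5000, -9.5000, 6.5000, 11.5000, -2.5000, -4.5000
Numerator Σ_{t=1}^{5}(x_t−x̄)(x_{t+3}−x̄) = -71.7500
Denominator Σ(x_t−x̄)² = 348.0000
r_3 = -71.7500 / 348.0000 = -0.206

-0.206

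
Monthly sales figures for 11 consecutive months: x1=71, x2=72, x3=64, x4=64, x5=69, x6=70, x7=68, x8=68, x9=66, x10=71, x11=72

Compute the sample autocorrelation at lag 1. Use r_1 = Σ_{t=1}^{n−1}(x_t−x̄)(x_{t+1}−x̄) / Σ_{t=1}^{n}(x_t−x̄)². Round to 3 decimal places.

Mean x̄ = (71 + 72 + 64 + 64 + 69 + 70 + 68 + 68 + 66 + 71 + 72)/11 = 68.6364
Numerator Σ_{t=1}^{10}(x_t−x̄)(x_{t+1}−x̄) = 15.5950
Denominator Σ(x_t−x̄)² = 86.5455
r_1 = 15.5950 / 86.5455 = 0.180

0.180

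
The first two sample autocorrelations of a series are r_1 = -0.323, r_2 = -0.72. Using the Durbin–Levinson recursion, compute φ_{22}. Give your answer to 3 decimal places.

φ_{22} = (r_2 − r_1²) / (1 − r_1²)
r_1² = (-0.323)² = 0.104329
Numerator = -0.72 − 0.1043 = -0.8243; denominator = 1 − 0.1043 = 0.8957
φ_{22} = -0.8243 / 0.8957 = -0.920

-0.920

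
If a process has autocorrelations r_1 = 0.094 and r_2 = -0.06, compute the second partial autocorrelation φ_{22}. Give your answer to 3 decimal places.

-0.069

φ_{22} = (r_2 − r_1²) / (1 − r_1²)
r_1² = (0.094)² = 0.008836
Numerator = -0.06 − 0.0088 = -0.0688; denominator = 1 − 0.0088 = 0.9912
φ_{22} = -0.0688 / 0.9912 = -0.069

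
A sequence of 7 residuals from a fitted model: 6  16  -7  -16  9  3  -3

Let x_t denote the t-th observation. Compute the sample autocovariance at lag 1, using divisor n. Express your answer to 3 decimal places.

Mean x̄ = (6 + 16 − 7 − 16 + 9 + 3 − 3)/7 = 1.1429
Σ_{t=1}^{6}(x_t−x̄)(x_{t+1}−x̄) = -37.0204
γ_1 = -37.0204 / 7 = -5.289

-5.289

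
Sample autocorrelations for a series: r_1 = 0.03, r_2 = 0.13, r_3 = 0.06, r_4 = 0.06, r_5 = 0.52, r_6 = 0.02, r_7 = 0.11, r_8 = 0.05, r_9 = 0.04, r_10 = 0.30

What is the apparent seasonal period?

5

The largest autocorrelation is r_5 = 0.52, with a weaker echo at lag 10 (0.30); the remaining lags stay at or below 0.13.
The dominant spike at lag 5 indicates a seasonal period of 5.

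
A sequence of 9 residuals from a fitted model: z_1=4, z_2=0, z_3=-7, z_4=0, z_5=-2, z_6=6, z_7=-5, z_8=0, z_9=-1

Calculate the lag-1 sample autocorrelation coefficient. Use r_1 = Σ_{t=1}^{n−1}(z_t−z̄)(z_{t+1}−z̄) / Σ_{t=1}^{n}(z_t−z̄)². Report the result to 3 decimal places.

Mean z̄ = (4 + 0 − 7 + 0 − 2 + 6 − 5 + 0 − 1)/9 = -0.5556
Numerator Σ_{t=1}^{8}(z_t−z̄)(z_{t+1}−z̄) = -46.7531
Denominator Σ(z_t−z̄)² = 128.2222
r_1 = -46.7531 / 128.2222 = -0.365

-0.365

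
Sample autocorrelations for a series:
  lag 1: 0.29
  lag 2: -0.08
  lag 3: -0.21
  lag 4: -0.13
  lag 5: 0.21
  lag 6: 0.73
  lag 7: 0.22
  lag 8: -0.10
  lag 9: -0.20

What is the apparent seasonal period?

6

The largest autocorrelation is r_6 = 0.73; the remaining lags stay at or below 0.29.
The dominant spike at lag 6 indicates a seasonal period of 6.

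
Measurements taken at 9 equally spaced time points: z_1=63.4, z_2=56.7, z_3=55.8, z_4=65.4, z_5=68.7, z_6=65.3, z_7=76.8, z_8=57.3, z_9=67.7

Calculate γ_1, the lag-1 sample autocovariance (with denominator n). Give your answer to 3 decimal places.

Mean z̄ = (63.4 + 56.7 + 55.8 + 65.4 + 68.7 + 65.3 + 76.8 + 57.3 + 67.7)/9 = 64.1222
Σ_{t=1}^{8}(z_t−z̄)(z_{t+1}−z̄) = -28.2305
γ_1 = -28.2305 / 9 = -3.137

-3.137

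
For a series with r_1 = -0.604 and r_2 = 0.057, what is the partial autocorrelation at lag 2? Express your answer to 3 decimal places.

φ_{22} = (r_2 − r_1²) / (1 − r_1²)
r_1² = (-0.604)² = 0.364816
Numerator = 0.057 − 0.3648 = -0.3078; denominator = 1 − 0.3648 = 0.6352
φ_{22} = -0.3078 / 0.6352 = -0.485

-0.485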